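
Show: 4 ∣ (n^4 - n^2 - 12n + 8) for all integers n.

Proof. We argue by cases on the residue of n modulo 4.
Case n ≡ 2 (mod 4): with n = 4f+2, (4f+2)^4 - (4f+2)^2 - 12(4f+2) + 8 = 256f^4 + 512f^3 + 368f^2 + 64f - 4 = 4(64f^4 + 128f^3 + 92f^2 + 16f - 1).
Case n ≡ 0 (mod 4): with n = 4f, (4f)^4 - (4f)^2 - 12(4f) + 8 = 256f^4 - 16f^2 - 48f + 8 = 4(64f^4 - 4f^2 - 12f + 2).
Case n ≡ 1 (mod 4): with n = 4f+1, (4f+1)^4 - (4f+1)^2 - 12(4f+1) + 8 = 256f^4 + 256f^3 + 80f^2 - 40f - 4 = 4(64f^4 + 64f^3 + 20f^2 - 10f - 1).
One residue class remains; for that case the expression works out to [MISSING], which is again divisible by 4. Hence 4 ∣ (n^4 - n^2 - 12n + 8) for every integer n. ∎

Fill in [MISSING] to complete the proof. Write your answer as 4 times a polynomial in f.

4(64f^4 + 192f^3 + 212f^2 + 90f + 11)

The residues treated are {2, 0, 1}, so the missing case is n ≡ 3 (mod 4); write n = 4f+3.
Then (4f+3)^4 - (4f+3)^2 - 12(4f+3) + 8 = 256f^4 + 768f^3 + 848f^2 + 360f + 44 = 4(64f^4 + 192f^3 + 212f^2 + 90f + 11).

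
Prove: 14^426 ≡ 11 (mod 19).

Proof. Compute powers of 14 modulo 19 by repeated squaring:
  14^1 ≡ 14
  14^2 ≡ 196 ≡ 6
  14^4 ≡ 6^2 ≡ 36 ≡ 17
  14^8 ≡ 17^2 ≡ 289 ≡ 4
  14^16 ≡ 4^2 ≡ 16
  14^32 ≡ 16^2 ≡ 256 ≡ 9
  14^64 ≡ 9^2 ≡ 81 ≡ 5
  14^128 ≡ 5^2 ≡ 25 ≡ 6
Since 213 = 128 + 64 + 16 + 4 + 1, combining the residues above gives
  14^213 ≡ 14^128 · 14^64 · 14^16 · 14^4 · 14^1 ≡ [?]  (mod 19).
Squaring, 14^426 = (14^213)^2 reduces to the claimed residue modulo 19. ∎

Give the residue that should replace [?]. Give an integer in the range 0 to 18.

14^128 · 14^64 · 14^16 · 14^4 · 14^1 ≡ 6 · 5 · 16 · 17 · 14 = 114240.
114240 mod 19 = 12, so 14^213 ≡ 12 (mod 19).

12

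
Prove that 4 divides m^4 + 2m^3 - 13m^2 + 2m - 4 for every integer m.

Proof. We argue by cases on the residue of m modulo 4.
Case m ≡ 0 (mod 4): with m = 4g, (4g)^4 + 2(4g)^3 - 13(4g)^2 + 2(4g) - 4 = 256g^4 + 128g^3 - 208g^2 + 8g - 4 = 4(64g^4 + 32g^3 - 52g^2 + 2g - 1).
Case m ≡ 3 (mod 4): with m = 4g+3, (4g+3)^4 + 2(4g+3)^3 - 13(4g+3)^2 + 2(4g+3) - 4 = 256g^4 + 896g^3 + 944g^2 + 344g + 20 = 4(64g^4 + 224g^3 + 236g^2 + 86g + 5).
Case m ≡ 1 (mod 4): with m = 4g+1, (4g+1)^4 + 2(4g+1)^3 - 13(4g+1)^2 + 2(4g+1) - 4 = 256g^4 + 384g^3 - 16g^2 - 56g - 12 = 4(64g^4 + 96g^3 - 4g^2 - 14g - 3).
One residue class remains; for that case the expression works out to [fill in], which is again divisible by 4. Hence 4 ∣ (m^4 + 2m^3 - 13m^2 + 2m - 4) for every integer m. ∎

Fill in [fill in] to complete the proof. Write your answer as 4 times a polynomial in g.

The residues treated are {0, 3, 1}, so the missing case is m ≡ 2 (mod 4); write m = 4g+2.
Then (4g+2)^4 + 2(4g+2)^3 - 13(4g+2)^2 + 2(4g+2) - 4 = 256g^4 + 640g^3 + 368g^2 + 24g - 20 = 4(64g^4 + 160g^3 + 92g^2 + 6g - 5).

4(64g^4 + 160g^3 + 92g^2 + 6g - 5)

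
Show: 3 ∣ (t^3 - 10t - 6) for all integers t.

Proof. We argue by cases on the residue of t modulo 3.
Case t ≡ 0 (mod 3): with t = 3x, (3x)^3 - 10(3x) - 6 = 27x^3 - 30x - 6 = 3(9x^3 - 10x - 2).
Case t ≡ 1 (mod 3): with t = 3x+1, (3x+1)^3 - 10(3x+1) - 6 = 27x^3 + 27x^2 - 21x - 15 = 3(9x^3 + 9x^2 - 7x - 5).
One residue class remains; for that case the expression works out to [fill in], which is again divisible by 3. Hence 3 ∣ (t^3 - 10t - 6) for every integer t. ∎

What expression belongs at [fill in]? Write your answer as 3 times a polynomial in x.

The residues treated are {0, 1}, so the missing case is t ≡ 2 (mod 3); write t = 3x+2.
Then (3x+2)^3 - 10(3x+2) - 6 = 27x^3 + 54x^2 + 6x - 18 = 3(9x^3 + 18x^2 + 2x - 6).

3(9x^3 + 18x^2 + 2x - 6)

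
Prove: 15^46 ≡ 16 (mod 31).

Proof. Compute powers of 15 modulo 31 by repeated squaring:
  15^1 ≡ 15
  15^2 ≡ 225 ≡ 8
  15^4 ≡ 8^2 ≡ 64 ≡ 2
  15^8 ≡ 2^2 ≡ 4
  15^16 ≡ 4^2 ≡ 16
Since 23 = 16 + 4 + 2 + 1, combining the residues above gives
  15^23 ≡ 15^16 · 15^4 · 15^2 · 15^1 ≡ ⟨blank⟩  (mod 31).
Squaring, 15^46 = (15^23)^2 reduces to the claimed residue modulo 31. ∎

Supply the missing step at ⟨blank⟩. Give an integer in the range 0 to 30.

27

Multiply the listed residues: 16 · 2 · 8 · 15 = 32 → 256 → 3840.
Reducing modulo 31: 3840 = 123·31 + 27, so 15^23 ≡ 27.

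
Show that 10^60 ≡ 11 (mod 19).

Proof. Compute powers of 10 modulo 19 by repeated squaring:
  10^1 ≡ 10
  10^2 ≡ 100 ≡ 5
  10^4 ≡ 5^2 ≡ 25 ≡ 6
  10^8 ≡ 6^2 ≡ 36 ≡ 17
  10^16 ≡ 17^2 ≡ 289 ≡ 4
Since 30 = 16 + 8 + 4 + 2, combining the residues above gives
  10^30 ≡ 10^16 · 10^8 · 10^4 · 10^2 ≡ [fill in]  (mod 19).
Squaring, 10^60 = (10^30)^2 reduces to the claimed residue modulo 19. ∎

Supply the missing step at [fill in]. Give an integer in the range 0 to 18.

7

Multiply the listed residues: 4 · 17 · 6 · 5 = 68 → 408 → 2040.
Reducing modulo 19: 2040 = 107·19 + 7, so 10^30 ≡ 7.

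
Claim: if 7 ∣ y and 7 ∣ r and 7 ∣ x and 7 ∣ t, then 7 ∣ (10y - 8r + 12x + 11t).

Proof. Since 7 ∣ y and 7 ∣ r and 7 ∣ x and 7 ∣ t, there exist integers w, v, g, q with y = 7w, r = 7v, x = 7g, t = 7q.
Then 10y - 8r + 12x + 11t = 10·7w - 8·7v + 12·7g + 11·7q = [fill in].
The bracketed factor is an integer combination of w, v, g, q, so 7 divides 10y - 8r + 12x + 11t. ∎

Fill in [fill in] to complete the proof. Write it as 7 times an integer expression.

Pull the common 7 out of every term: 10·7w - 8·7v + 12·7g + 11·7q = 7(12g + 11q - 8v + 10w).
12g + 11q - 8v + 10w is an integer, which exhibits the divisibility.

7(12g + 11q - 8v + 10w)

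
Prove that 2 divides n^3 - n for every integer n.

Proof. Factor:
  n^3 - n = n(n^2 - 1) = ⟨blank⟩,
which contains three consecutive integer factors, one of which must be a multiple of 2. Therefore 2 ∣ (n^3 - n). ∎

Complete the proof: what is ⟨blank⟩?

(n - 1)n(n + 1)

n(n^2 - 1) = n(n - 1)(n + 1) = (n - 1)n(n + 1).
These three factors are consecutive integers, so their product is divisible by 2.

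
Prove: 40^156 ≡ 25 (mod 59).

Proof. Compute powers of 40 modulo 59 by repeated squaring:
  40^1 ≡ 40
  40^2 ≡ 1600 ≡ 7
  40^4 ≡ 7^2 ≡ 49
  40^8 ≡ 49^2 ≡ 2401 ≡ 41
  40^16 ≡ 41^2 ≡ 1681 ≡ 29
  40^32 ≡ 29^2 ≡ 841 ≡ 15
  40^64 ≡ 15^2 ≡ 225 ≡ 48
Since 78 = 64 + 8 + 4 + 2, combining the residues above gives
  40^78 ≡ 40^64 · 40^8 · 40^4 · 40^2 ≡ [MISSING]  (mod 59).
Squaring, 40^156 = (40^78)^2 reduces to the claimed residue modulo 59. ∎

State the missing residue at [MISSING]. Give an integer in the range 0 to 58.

40^64 · 40^8 · 40^4 · 40^2 ≡ 48 · 41 · 49 · 7 = 675024.
675024 mod 59 = 5, so 40^78 ≡ 5 (mod 59).

5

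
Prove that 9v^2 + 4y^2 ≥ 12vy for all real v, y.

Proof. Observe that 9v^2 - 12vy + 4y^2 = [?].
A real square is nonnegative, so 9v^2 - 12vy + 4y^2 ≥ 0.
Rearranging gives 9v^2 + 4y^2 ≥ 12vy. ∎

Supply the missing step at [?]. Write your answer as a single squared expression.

The leading and trailing coefficients are 3^2 and 2^2, and 12 = 2·3·2, so the trinomial is (3v - 2y)^2.
Hence 9v^2 - 12vy + 4y^2 ≥ 0.

(3v - 2y)^2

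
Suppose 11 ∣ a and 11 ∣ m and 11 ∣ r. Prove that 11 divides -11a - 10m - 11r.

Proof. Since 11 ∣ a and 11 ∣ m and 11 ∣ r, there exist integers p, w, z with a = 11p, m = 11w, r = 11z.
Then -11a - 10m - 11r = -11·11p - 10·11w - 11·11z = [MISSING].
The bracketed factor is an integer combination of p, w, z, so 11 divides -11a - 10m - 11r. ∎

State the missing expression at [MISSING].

11(-11p - 10w - 11z)

Pull the common 11 out of every term: -11·11p - 10·11w - 11·11z = 11(-11p - 10w - 11z).
-11p - 10w - 11z is an integer, which exhibits the divisibility.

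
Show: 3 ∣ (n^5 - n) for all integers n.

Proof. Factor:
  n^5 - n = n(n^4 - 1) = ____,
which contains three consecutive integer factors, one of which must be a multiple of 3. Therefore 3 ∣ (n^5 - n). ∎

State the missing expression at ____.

(n - 1)n(n + 1)(n^2 + 1)

n^4 - 1 = (n^2 - 1)(n^2 + 1), and n^2 - 1 = (n-1)(n+1).
So n(n^4 - 1) = (n - 1)n(n + 1)(n^2 + 1).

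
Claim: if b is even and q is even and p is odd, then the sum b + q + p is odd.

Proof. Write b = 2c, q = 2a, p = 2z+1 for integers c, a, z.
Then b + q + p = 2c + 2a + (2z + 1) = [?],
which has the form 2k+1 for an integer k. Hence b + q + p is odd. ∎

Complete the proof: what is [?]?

2(a + c + z) + 1

Expanding: 2c + 2a + (2z + 1) = 2a + 2c + 2z + 1.
Every term except the constant is even, so this is 2(a + c + z) + 1,
and a + c + z ∈ ℤ gives the required form.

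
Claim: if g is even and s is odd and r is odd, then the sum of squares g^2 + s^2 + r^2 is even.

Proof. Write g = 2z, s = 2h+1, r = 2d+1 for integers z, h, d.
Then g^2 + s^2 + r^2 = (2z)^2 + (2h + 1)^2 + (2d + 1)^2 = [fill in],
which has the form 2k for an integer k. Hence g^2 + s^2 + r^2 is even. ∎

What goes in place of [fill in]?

2(2d^2 + 2d + 2h^2 + 2h + 2z^2 + 1)

(2z)^2 + (2h + 1)^2 + (2d + 1)^2 = 4d^2 + 4d + 4h^2 + 4h + 4z^2 + 2
= 2(2d^2 + 2d + 2h^2 + 2h + 2z^2 + 1).
Since 2d^2 + 2d + 2h^2 + 2h + 2z^2 + 1 is an integer, the sum of squares is of the form 2k for an integer k.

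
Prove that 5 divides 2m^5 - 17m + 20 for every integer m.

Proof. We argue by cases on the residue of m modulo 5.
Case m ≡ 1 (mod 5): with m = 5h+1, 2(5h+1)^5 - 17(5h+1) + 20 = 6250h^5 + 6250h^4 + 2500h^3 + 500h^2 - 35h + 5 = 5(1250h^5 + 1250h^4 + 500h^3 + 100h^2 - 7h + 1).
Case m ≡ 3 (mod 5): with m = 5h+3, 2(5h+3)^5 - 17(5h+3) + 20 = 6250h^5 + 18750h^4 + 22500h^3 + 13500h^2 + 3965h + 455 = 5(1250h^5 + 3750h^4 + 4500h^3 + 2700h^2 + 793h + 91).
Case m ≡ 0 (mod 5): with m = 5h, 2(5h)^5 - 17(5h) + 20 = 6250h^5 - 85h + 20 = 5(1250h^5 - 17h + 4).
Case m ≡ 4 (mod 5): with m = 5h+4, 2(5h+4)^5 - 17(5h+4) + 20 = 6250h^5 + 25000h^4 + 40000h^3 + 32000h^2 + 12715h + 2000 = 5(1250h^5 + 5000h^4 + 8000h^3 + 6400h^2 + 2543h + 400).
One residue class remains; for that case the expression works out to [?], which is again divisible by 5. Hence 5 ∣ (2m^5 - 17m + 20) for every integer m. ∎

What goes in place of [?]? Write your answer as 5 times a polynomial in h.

5(1250h^5 + 2500h^4 + 2000h^3 + 800h^2 + 143h + 10)

The residues treated are {1, 3, 0, 4}, so the missing case is m ≡ 2 (mod 5); write m = 5h+2.
Then 2(5h+2)^5 - 17(5h+2) + 20 = 6250h^5 + 12500h^4 + 10000h^3 + 4000h^2 + 715h + 50 = 5(1250h^5 + 2500h^4 + 2000h^3 + 800h^2 + 143h + 10).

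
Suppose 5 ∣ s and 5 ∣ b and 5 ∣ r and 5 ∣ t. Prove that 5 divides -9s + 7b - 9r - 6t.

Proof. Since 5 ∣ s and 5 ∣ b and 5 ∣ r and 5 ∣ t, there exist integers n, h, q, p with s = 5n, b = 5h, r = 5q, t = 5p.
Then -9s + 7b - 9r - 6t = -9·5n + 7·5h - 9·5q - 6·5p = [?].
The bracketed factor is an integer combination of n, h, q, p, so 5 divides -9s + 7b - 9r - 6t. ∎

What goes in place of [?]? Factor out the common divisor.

5(7h - 9n - 6p - 9q)

Each term has a factor of 5: -9·5n + 7·5h - 9·5q - 6·5p = 5·(7h - 9n - 6p - 9q).
Since 7h - 9n - 6p - 9q is an integer, 5 ∣ (-9s + 7b - 9r - 6t).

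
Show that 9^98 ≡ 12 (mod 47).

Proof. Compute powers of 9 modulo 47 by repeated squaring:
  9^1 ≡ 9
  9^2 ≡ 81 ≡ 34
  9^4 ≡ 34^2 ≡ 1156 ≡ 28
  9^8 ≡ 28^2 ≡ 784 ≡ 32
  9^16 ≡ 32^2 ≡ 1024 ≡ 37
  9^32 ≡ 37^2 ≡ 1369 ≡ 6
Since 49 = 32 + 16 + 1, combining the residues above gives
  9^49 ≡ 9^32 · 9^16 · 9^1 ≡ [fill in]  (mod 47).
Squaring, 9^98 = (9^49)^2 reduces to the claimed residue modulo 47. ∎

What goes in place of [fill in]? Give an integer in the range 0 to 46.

9^32 · 9^16 · 9^1 ≡ 6 · 37 · 9 = 1998.
1998 mod 47 = 24, so 9^49 ≡ 24 (mod 47).

24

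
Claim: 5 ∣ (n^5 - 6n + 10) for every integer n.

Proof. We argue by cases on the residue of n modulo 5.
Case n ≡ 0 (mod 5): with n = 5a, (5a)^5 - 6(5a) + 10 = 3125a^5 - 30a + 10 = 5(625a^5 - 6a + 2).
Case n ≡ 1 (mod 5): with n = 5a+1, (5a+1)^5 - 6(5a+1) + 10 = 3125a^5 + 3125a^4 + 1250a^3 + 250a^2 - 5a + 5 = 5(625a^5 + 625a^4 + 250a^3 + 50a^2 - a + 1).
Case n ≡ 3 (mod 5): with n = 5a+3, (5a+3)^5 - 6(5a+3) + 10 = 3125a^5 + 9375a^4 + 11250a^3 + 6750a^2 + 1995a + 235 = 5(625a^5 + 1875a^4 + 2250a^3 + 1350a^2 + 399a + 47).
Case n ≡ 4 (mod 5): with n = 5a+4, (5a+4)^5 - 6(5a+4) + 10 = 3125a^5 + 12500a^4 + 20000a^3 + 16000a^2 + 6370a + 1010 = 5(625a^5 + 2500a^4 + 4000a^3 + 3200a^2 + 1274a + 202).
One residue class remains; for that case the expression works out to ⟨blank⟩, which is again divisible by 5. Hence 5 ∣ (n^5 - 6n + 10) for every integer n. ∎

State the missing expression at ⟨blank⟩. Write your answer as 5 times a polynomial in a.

The residues treated are {0, 1, 3, 4}, so the missing case is n ≡ 2 (mod 5); write n = 5a+2.
Then (5a+2)^5 - 6(5a+2) + 10 = 3125a^5 + 6250a^4 + 5000a^3 + 2000a^2 + 370a + 30 = 5(625a^5 + 1250a^4 + 1000a^3 + 400a^2 + 74a + 6).

5(625a^5 + 1250a^4 + 1000a^3 + 400a^2 + 74a + 6)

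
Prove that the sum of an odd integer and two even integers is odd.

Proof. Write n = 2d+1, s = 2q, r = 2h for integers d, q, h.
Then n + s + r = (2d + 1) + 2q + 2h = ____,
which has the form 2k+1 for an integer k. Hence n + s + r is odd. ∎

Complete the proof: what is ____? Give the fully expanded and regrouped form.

2(d + h + q) + 1

Expanding: (2d + 1) + 2q + 2h = 2d + 2h + 2q + 1.
Every term except the constant is even, so this is 2(d + h + q) + 1,
and d + h + q ∈ ℤ gives the required form.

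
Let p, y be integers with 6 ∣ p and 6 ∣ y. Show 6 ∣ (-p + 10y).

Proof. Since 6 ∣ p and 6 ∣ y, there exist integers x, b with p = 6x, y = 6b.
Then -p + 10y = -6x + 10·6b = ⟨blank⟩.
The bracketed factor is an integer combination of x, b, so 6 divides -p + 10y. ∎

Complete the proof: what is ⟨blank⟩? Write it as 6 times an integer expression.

Each term has a factor of 6: -6x + 10·6b = 6·(10b - x).
Since 10b - x is an integer, 6 ∣ (-p + 10y).

6(10b - x)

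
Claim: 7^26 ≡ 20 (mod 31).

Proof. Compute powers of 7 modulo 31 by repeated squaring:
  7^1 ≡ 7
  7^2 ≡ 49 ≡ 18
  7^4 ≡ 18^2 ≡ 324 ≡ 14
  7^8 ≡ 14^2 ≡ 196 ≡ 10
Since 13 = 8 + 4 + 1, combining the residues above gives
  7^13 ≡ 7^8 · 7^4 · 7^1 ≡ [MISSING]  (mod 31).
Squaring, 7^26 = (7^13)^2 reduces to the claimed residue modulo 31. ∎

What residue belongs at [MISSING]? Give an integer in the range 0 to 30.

7^8 · 7^4 · 7^1 ≡ 10 · 14 · 7 = 980.
980 mod 31 = 19, so 7^13 ≡ 19 (mod 31).

19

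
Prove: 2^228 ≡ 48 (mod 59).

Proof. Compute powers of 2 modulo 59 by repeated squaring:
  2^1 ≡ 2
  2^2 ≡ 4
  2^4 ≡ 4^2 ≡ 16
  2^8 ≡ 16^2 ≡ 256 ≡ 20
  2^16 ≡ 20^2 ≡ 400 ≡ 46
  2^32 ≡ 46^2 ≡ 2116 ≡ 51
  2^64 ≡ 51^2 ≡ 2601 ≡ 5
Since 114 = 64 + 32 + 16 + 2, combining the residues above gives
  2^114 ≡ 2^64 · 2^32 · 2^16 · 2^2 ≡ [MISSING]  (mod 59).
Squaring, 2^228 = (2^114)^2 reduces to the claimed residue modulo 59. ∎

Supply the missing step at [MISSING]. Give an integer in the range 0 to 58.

2^64 · 2^32 · 2^16 · 2^2 ≡ 5 · 51 · 46 · 4 = 46920.
46920 mod 59 = 15, so 2^114 ≡ 15 (mod 59).

15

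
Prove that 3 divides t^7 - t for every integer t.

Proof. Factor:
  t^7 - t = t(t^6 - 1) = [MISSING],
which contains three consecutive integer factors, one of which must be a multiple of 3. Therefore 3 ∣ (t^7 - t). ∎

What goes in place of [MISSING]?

t^6 - 1 = (t^2 - 1)(t^4 + t^2 + 1), and t^2 - 1 = (t-1)(t+1).
So t(t^6 - 1) = (t - 1)t(t + 1)(t^4 + t^2 + 1).

(t - 1)t(t + 1)(t^4 + t^2 + 1)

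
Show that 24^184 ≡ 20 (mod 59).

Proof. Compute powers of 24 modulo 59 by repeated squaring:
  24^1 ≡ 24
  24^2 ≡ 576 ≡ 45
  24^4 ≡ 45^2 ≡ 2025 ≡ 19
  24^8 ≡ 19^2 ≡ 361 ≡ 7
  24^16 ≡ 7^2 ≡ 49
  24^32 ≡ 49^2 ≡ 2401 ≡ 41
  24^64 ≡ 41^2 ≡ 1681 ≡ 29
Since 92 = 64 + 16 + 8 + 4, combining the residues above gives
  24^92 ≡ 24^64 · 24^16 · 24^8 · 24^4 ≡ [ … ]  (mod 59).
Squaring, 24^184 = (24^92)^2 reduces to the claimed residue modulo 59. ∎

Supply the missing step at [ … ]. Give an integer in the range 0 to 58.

16

24^64 · 24^16 · 24^8 · 24^4 ≡ 29 · 49 · 7 · 19 = 188993.
188993 mod 59 = 16, so 24^92 ≡ 16 (mod 59).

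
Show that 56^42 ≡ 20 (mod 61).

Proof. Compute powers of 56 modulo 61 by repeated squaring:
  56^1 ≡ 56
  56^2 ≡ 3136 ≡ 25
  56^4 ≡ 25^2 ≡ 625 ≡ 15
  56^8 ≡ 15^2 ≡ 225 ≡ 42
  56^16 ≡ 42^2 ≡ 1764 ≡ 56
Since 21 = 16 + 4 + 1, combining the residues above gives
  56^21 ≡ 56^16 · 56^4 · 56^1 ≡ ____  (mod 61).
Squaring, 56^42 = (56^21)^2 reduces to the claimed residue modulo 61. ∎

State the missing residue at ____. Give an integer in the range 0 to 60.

9

Multiply the listed residues: 56 · 15 · 56 = 840 → 47040.
Reducing modulo 61: 47040 = 771·61 + 9, so 56^21 ≡ 9.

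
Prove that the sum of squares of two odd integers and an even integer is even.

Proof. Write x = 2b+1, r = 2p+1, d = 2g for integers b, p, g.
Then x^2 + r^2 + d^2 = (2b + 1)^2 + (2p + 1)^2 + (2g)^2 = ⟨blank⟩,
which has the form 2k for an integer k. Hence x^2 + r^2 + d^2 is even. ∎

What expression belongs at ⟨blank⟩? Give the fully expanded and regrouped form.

2(2b^2 + 2b + 2g^2 + 2p^2 + 2p + 1)

Expanding: (2b + 1)^2 + (2p + 1)^2 + (2g)^2 = 4b^2 + 4b + 4g^2 + 4p^2 + 4p + 2.
Every term is even; pulling out the factor of 2 gives 2(2b^2 + 2b + 2g^2 + 2p^2 + 2p + 1).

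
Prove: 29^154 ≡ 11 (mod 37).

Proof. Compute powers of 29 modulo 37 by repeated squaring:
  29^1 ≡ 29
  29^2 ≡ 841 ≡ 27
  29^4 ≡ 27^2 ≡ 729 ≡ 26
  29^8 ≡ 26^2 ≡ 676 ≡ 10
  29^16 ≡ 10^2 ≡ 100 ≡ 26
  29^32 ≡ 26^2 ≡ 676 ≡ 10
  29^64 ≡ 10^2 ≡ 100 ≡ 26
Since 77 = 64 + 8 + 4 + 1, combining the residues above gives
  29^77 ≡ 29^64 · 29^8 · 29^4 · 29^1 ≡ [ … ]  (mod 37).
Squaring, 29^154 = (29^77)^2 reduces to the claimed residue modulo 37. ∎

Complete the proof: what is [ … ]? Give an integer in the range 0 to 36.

Multiply the listed residues: 26 · 10 · 26 · 29 = 260 → 6760 → 196040.
Reducing modulo 37: 196040 = 5298·37 + 14, so 29^77 ≡ 14.

14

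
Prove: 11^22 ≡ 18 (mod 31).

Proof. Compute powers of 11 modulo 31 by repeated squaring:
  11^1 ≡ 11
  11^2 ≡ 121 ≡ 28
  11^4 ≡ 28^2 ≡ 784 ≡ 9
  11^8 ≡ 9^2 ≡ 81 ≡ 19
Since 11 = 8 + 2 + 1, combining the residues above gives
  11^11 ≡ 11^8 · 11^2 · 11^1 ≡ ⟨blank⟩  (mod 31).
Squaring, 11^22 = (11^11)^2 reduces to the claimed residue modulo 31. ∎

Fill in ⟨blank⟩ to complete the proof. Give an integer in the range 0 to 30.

24

11^8 · 11^2 · 11^1 ≡ 19 · 28 · 11 = 5852.
5852 mod 31 = 24, so 11^11 ≡ 24 (mod 31).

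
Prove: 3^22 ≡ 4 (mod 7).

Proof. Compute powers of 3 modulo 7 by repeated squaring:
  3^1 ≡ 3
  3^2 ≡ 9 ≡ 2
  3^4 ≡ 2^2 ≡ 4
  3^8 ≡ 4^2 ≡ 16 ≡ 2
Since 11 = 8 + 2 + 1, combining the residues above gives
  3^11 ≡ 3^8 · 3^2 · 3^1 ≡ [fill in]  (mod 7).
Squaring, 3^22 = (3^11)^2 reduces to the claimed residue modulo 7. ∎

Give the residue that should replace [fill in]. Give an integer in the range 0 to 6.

3^8 · 3^2 · 3^1 ≡ 2 · 2 · 3 = 12.
12 mod 7 = 5, so 3^11 ≡ 5 (mod 7).

5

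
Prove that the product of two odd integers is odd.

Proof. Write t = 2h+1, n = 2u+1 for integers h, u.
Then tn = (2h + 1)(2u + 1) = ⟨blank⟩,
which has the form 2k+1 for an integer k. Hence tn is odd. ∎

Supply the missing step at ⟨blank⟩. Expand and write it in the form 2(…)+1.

Expanding: (2h + 1)(2u + 1) = 4hu + 2h + 2u + 1.
Every term except the constant is even, so this is 2(2hu + h + u) + 1,
and 2hu + h + u ∈ ℤ gives the required form.

2(2hu + h + u) + 1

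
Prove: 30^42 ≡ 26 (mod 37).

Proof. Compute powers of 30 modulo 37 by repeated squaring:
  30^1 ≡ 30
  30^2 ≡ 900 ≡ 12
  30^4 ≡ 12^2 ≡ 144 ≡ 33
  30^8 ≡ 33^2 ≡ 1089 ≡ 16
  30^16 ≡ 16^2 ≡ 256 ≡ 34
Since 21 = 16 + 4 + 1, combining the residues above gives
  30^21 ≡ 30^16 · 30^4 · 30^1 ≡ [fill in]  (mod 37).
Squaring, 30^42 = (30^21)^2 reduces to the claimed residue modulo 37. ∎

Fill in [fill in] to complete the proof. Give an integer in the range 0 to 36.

27

30^16 · 30^4 · 30^1 ≡ 34 · 33 · 30 = 33660.
33660 mod 37 = 27, so 30^21 ≡ 27 (mod 37).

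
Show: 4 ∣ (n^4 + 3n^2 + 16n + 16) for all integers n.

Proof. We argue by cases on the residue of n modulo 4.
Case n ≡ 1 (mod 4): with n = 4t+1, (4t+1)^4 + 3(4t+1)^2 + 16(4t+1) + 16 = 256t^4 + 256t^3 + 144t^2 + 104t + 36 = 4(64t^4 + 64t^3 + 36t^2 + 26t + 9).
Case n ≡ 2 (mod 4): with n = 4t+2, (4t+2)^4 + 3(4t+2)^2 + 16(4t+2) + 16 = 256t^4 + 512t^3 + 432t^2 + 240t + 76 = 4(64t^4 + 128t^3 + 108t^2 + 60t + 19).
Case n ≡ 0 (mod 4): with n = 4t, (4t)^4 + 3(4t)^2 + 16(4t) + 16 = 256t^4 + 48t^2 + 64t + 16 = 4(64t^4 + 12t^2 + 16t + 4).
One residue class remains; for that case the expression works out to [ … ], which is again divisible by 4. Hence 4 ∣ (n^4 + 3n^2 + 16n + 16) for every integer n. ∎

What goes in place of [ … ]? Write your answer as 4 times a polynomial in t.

4(64t^4 + 192t^3 + 228t^2 + 142t + 43)

The residues treated are {1, 2, 0}, so the missing case is n ≡ 3 (mod 4); write n = 4t+3.
Then (4t+3)^4 + 3(4t+3)^2 + 16(4t+3) + 16 = 256t^4 + 768t^3 + 912t^2 + 568t + 172 = 4(64t^4 + 192t^3 + 228t^2 + 142t + 43).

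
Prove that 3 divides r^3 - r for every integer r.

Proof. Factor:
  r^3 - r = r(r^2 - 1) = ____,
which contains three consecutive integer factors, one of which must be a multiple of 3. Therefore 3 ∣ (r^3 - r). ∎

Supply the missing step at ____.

r(r^2 - 1) = r(r - 1)(r + 1) = (r - 1)r(r + 1).
These three factors are consecutive integers, so their product is divisible by 3.

(r - 1)r(r + 1)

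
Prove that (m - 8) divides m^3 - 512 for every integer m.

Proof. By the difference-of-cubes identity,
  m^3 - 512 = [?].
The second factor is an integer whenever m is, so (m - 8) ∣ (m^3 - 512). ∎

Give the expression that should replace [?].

(m - 8)(m^2 + 8m + 64)

a^3 - b^3 = (a - b)(a^2 + ab + b^2). With a = m, b = 8:
m^3 - 512 = (m - 8)(m^2 + 8m + 64).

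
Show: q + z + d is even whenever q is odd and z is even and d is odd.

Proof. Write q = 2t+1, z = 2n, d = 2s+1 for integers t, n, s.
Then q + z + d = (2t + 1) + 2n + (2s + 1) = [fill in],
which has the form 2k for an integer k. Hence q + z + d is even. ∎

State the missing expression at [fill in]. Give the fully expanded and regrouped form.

2(n + s + t + 1)

Expanding: (2t + 1) + 2n + (2s + 1) = 2n + 2s + 2t + 2.
Every term is even; pulling out the factor of 2 gives 2(n + s + t + 1).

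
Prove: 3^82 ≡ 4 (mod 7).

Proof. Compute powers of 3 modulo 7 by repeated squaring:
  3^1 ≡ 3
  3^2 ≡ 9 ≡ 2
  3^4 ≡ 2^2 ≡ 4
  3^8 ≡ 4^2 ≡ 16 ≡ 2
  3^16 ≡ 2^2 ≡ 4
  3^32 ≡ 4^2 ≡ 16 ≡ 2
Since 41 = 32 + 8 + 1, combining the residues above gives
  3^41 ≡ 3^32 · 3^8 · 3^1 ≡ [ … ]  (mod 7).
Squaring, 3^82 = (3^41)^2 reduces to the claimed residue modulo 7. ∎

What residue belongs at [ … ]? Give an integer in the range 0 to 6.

3^32 · 3^8 · 3^1 ≡ 2 · 2 · 3 = 12.
12 mod 7 = 5, so 3^41 ≡ 5 (mod 7).

5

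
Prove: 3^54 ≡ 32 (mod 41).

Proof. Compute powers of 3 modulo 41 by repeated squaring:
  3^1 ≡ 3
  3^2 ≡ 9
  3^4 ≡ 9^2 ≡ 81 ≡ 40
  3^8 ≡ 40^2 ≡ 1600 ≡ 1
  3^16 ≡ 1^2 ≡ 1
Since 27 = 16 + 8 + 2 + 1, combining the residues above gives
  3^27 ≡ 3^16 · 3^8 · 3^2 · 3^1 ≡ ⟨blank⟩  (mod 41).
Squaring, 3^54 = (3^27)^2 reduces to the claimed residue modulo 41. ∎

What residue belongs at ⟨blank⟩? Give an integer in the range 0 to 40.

3^16 · 3^8 · 3^2 · 3^1 ≡ 1 · 1 · 9 · 3 = 27.
27 mod 41 = 27, so 3^27 ≡ 27 (mod 41).

27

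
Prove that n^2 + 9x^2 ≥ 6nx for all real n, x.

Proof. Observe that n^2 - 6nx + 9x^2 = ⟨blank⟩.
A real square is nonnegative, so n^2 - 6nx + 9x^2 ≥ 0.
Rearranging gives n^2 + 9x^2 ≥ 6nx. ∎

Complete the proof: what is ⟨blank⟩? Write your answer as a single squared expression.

The leading and trailing coefficients are 1^2 and 3^2, and 6 = 2·1·3, so the trinomial is (n - 3x)^2.
Hence n^2 - 6nx + 9x^2 ≥ 0.

(n - 3x)^2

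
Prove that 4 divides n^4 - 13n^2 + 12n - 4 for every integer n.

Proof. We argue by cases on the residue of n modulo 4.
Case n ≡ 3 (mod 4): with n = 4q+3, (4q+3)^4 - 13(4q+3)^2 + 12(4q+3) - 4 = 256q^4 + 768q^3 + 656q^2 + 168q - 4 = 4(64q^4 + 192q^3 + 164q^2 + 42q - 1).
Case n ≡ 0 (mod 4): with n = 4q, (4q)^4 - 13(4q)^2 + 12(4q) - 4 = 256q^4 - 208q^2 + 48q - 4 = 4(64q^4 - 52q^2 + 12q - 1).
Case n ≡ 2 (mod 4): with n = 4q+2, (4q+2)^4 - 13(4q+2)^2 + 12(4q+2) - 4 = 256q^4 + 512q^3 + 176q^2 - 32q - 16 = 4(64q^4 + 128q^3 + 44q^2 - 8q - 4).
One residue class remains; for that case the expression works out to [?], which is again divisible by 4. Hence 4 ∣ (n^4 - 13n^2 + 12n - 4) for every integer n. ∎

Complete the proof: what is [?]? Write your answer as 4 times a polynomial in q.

4(64q^4 + 64q^3 - 28q^2 - 10q - 1)

The residues treated are {3, 0, 2}, so the missing case is n ≡ 1 (mod 4); write n = 4q+1.
Then (4q+1)^4 - 13(4q+1)^2 + 12(4q+1) - 4 = 256q^4 + 256q^3 - 112q^2 - 40q - 4 = 4(64q^4 + 64q^3 - 28q^2 - 10q - 1).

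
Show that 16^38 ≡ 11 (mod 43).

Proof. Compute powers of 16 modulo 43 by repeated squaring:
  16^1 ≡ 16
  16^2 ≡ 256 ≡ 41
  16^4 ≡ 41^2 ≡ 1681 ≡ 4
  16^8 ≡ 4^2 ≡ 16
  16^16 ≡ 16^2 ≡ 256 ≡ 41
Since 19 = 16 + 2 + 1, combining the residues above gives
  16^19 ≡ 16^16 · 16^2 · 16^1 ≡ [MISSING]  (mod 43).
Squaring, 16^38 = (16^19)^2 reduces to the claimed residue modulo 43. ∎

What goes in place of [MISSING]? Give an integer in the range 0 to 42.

21

16^16 · 16^2 · 16^1 ≡ 41 · 41 · 16 = 26896.
26896 mod 43 = 21, so 16^19 ≡ 21 (mod 43).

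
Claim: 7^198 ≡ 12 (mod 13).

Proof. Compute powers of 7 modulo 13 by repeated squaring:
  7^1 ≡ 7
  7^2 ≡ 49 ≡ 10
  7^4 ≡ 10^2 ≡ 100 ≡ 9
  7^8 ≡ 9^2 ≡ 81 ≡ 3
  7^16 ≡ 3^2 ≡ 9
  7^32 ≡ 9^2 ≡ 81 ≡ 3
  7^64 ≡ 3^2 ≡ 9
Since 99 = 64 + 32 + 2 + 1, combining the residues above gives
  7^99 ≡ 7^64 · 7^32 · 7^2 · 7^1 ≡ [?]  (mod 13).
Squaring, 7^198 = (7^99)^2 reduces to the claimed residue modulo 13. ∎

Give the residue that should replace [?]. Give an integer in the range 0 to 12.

5

7^64 · 7^32 · 7^2 · 7^1 ≡ 9 · 3 · 10 · 7 = 1890.
1890 mod 13 = 5, so 7^99 ≡ 5 (mod 13).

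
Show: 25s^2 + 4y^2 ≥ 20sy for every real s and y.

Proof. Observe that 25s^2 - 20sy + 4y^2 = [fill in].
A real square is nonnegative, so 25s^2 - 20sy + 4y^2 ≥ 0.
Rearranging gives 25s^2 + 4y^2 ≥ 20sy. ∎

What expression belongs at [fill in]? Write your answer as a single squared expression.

The leading and trailing coefficients are 5^2 and 2^2, and 20 = 2·5·2, so the trinomial is (5s - 2y)^2.
Hence 25s^2 - 20sy + 4y^2 ≥ 0.

(5s - 2y)^2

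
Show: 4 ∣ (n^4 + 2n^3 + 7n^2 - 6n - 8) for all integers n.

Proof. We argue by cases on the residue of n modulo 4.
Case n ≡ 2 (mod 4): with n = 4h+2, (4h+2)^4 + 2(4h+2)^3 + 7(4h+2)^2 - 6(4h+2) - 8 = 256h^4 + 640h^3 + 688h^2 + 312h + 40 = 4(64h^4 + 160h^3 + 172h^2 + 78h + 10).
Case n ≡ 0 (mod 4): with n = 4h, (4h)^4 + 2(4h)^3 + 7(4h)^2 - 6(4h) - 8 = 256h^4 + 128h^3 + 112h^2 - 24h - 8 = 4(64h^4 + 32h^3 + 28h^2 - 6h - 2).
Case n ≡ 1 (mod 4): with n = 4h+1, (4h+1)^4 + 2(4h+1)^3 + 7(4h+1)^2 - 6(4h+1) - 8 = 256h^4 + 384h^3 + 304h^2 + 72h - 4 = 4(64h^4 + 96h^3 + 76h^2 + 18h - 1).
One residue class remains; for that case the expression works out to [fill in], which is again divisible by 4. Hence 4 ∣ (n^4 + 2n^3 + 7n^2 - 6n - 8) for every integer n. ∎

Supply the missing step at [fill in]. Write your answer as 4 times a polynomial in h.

4(64h^4 + 224h^3 + 316h^2 + 198h + 43)

The residues treated are {2, 0, 1}, so the missing case is n ≡ 3 (mod 4); write n = 4h+3.
Then (4h+3)^4 + 2(4h+3)^3 + 7(4h+3)^2 - 6(4h+3) - 8 = 256h^4 + 896h^3 + 1264h^2 + 792h + 172 = 4(64h^4 + 224h^3 + 316h^2 + 198h + 43).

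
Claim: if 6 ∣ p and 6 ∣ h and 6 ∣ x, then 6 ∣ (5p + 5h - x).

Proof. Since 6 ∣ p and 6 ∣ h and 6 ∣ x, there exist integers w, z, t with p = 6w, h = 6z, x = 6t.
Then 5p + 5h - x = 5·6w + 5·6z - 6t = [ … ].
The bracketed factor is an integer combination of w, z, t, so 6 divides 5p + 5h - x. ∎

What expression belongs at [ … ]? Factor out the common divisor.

6(-t + 5w + 5z)

Each term has a factor of 6: 5·6w + 5·6z - 6t = 6·(-t + 5w + 5z).
Since -t + 5w + 5z is an integer, 6 ∣ (5p + 5h - x).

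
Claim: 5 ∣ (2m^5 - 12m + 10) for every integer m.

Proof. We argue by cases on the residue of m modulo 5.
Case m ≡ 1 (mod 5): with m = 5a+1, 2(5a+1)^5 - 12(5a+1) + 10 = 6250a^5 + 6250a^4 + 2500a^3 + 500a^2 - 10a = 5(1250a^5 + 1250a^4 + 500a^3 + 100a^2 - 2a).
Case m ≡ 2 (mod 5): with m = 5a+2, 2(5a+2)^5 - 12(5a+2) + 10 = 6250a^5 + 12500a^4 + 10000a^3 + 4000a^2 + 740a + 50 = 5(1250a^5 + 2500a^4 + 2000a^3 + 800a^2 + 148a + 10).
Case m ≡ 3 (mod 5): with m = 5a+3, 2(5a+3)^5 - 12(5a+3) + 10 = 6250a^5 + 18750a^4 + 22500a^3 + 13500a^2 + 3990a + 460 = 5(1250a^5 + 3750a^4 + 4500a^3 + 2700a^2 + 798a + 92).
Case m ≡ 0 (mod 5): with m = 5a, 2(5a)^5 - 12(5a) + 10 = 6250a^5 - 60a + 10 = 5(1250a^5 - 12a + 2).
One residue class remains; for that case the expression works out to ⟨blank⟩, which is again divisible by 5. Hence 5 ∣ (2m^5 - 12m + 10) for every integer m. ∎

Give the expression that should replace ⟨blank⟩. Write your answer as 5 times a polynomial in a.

5(1250a^5 + 5000a^4 + 8000a^3 + 6400a^2 + 2548a + 402)

Only m ≡ 4 (mod 5) is unaccounted for. Put m = 5a+4:
2(5a+4)^5 - 12(5a+4) + 10 expands to 6250a^5 + 25000a^4 + 40000a^3 + 32000a^2 + 12740a + 2010,
and factoring out 5 leaves 5(1250a^5 + 5000a^4 + 8000a^3 + 6400a^2 + 2548a + 402).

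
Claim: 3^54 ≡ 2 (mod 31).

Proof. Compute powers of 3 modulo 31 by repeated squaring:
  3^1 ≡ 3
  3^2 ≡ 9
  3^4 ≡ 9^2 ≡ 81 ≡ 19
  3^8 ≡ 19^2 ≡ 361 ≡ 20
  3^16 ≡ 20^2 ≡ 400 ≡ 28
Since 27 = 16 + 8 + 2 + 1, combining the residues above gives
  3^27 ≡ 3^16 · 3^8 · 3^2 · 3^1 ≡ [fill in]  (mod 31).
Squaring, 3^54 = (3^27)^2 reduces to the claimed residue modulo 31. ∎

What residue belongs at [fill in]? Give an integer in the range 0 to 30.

Multiply the listed residues: 28 · 20 · 9 · 3 = 560 → 5040 → 15120.
Reducing modulo 31: 15120 = 487·31 + 23, so 3^27 ≡ 23.

23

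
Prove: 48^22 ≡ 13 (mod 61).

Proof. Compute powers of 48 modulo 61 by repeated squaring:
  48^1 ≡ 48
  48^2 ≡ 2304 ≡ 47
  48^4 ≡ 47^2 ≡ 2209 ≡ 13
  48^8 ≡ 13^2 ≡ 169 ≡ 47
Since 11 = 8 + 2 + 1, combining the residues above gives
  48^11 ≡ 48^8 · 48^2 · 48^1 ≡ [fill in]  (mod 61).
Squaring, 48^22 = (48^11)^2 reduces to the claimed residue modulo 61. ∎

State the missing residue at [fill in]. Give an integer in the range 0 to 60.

14

Multiply the listed residues: 47 · 47 · 48 = 2209 → 106032.
Reducing modulo 61: 106032 = 1738·61 + 14, so 48^11 ≡ 14.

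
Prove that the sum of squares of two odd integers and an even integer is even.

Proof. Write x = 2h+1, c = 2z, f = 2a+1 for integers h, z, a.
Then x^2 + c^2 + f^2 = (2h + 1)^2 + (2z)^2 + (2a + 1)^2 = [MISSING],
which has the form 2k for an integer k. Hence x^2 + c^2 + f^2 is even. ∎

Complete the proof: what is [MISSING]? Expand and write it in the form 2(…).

2(2a^2 + 2a + 2h^2 + 2h + 2z^2 + 1)

Expanding: (2h + 1)^2 + (2z)^2 + (2a + 1)^2 = 4a^2 + 4a + 4h^2 + 4h + 4z^2 + 2.
Every term is even; pulling out the factor of 2 gives 2(2a^2 + 2a + 2h^2 + 2h + 2z^2 + 1).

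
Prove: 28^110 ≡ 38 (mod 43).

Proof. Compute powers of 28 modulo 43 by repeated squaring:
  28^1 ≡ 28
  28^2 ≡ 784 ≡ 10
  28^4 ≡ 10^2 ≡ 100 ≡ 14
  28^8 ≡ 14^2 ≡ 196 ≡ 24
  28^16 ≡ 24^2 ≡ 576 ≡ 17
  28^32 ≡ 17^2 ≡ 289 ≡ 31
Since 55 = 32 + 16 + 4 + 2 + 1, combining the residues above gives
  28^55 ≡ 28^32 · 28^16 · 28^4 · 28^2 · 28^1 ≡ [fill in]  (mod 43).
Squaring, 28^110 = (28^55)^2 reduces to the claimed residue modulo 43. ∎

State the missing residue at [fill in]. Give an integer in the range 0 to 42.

34

Multiply the listed residues: 31 · 17 · 14 · 10 · 28 = 527 → 7378 → 73780 → 2065840.
Reducing modulo 43: 2065840 = 48042·43 + 34, so 28^55 ≡ 34.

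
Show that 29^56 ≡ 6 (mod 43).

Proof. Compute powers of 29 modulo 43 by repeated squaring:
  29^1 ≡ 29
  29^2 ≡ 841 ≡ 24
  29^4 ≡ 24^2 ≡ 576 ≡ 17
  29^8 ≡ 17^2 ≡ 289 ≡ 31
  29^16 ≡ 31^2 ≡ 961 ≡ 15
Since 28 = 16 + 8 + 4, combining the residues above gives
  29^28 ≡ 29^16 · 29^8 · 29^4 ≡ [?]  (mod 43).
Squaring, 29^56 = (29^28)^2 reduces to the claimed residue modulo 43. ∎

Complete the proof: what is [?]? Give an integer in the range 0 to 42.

Multiply the listed residues: 15 · 31 · 17 = 465 → 7905.
Reducing modulo 43: 7905 = 183·43 + 36, so 29^28 ≡ 36.

36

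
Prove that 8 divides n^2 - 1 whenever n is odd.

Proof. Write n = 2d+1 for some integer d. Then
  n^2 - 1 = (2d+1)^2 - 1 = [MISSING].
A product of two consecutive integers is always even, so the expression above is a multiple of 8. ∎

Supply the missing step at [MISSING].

4d(d + 1)

(2d+1)^2 - 1 = 4d^2 + 4d + 1 - 1 = 4d^2 + 4d = 4d(d+1).
Since d and d+1 are consecutive, d(d+1) is even, and 4·(even) is a multiple of 8.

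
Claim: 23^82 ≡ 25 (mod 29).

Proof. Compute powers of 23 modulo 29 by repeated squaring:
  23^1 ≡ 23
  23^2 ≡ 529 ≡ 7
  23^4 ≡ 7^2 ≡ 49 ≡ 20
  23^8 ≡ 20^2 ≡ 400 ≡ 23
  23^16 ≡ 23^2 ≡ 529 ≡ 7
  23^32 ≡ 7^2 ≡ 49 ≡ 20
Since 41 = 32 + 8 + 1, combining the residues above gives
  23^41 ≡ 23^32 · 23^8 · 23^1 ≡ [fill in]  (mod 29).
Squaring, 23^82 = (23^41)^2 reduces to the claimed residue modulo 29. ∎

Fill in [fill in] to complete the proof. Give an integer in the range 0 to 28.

24

Multiply the listed residues: 20 · 23 · 23 = 460 → 10580.
Reducing modulo 29: 10580 = 364·29 + 24, so 23^41 ≡ 24.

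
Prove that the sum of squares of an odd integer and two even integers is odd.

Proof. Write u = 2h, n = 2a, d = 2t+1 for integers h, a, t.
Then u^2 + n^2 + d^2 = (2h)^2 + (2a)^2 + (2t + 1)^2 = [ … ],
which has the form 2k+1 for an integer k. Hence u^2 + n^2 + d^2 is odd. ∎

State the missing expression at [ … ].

(2h)^2 + (2a)^2 + (2t + 1)^2 = 4a^2 + 4h^2 + 4t^2 + 4t + 1
= 2(2a^2 + 2h^2 + 2t^2 + 2t) + 1.
Since 2a^2 + 2h^2 + 2t^2 + 2t is an integer, the sum of squares is of the form 2k+1 for an integer k.

2(2a^2 + 2h^2 + 2t^2 + 2t) + 1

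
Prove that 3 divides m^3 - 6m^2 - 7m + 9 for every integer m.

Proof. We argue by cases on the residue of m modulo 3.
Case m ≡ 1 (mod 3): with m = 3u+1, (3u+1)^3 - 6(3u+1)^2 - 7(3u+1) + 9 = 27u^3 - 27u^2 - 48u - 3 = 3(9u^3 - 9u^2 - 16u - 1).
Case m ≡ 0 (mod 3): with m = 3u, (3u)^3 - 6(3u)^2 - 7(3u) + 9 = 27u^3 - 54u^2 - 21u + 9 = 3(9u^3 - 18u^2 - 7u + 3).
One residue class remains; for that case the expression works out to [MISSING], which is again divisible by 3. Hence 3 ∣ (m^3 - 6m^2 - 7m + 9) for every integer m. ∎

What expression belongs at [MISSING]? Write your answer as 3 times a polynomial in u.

The residues treated are {1, 0}, so the missing case is m ≡ 2 (mod 3); write m = 3u+2.
Then (3u+2)^3 - 6(3u+2)^2 - 7(3u+2) + 9 = 27u^3 - 57u - 21 = 3(9u^3 - 19u - 7).

3(9u^3 - 19u - 7)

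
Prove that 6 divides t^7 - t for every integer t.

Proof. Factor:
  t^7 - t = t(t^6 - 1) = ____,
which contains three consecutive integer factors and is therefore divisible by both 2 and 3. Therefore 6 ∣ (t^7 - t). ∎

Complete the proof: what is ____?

(t - 1)t(t + 1)(t^4 + t^2 + 1)

t^6 - 1 = (t^2 - 1)(t^4 + t^2 + 1), and t^2 - 1 = (t-1)(t+1).
So t(t^6 - 1) = (t - 1)t(t + 1)(t^4 + t^2 + 1).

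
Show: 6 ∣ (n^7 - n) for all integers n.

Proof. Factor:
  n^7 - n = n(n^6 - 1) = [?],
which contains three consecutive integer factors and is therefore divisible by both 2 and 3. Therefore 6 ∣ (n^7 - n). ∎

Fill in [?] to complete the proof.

n^6 - 1 = (n^2 - 1)(n^4 + n^2 + 1), and n^2 - 1 = (n-1)(n+1).
So n(n^6 - 1) = (n - 1)n(n + 1)(n^4 + n^2 + 1).

(n - 1)n(n + 1)(n^4 + n^2 + 1)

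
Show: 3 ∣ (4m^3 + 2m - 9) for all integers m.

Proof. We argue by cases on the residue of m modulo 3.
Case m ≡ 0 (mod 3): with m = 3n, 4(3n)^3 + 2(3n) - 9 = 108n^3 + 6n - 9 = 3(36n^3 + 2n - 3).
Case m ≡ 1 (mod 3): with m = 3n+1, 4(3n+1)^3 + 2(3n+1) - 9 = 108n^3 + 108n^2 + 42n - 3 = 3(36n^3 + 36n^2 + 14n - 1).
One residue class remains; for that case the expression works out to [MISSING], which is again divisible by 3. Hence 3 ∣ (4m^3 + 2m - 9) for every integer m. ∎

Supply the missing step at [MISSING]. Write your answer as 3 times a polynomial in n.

3(36n^3 + 72n^2 + 50n + 9)

Only m ≡ 2 (mod 3) is unaccounted for. Put m = 3n+2:
4(3n+2)^3 + 2(3n+2) - 9 expands to 108n^3 + 216n^2 + 150n + 27,
and factoring out 3 leaves 3(36n^3 + 72n^2 + 50n + 9).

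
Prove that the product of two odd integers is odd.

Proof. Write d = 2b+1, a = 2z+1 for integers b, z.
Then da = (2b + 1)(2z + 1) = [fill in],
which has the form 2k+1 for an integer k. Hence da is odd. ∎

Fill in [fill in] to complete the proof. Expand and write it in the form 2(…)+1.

2(2bz + b + z) + 1

Expanding: (2b + 1)(2z + 1) = 4bz + 2b + 2z + 1.
Every term except the constant is even, so this is 2(2bz + b + z) + 1,
and 2bz + b + z ∈ ℤ gives the required form.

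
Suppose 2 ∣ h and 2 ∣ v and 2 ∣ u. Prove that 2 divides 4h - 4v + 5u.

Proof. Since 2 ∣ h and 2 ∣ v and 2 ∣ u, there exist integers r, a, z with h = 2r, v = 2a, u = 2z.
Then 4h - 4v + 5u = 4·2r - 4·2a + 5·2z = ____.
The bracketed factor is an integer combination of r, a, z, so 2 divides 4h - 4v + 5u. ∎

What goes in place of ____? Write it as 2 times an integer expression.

2(-4a + 4r + 5z)

Pull the common 2 out of every term: 4·2r - 4·2a + 5·2z = 2(-4a + 4r + 5z).
-4a + 4r + 5z is an integer, which exhibits the divisibility.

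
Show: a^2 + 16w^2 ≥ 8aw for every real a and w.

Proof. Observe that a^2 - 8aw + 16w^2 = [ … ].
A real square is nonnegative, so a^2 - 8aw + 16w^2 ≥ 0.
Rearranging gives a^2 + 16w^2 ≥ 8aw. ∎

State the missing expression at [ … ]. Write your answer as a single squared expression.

(a - 4w)^2

The leading and trailing coefficients are 1^2 and 4^2, and 8 = 2·1·4, so the trinomial is (a - 4w)^2.
Hence a^2 - 8aw + 16w^2 ≥ 0.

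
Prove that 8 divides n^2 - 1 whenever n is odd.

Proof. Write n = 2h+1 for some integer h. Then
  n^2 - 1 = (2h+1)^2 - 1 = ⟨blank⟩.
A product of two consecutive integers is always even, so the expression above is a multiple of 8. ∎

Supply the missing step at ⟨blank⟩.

4h(h + 1)

(2h+1)^2 - 1 = 4h^2 + 4h + 1 - 1 = 4h^2 + 4h = 4h(h+1).
Since h and h+1 are consecutive, h(h+1) is even, and 4·(even) is a multiple of 8.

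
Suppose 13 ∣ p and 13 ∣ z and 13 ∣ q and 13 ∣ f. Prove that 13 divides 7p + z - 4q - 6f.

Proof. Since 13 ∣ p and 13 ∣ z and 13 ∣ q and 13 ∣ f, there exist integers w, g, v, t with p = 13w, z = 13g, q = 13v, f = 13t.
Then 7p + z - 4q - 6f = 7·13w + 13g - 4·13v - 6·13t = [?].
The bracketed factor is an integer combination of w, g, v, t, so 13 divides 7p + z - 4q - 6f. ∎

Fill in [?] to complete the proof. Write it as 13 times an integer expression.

13(g - 6t - 4v + 7w)

Pull the common 13 out of every term: 7·13w + 13g - 4·13v - 6·13t = 13(g - 6t - 4v + 7w).
g - 6t - 4v + 7w is an integer, which exhibits the divisibility.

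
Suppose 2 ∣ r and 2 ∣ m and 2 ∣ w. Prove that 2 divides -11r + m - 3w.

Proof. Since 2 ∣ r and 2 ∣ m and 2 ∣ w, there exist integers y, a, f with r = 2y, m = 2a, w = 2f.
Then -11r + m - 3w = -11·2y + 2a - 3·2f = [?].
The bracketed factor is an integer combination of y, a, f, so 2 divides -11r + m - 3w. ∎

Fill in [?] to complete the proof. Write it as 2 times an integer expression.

Each term has a factor of 2: -11·2y + 2a - 3·2f = 2·(a - 3f - 11y).
Since a - 3f - 11y is an integer, 2 ∣ (-11r + m - 3w).

2(a - 3f - 11y)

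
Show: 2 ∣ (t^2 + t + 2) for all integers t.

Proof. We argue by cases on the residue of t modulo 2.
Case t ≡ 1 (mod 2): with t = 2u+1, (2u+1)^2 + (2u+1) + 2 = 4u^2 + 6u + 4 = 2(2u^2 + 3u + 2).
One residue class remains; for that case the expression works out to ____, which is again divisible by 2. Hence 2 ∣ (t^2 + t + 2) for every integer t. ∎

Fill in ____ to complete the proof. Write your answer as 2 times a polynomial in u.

The residues treated are {1}, so the missing case is t ≡ 0 (mod 2); write t = 2u.
Then (2u)^2 + (2u) + 2 = 4u^2 + 2u + 2 = 2(2u^2 + u + 1).

2(2u^2 + u + 1)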